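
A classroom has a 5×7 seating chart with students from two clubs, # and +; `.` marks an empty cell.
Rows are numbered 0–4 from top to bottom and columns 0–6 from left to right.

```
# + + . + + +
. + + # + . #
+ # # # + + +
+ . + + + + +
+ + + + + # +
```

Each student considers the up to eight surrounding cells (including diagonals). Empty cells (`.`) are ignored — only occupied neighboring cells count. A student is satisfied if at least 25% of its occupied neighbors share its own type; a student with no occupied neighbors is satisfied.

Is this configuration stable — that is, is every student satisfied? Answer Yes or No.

No

(0,0)# 0/2 ✗
(0,1)+ 3/4 ✓
(0,2)+ 3/4 ✓
(0,4)+ 2/3 ✓
(0,5)+ 3/4 ✓
(0,6)+ 1/2 ✓
(1,1)+ 4/7 ✓
(1,2)+ 3/7 ✓
(1,3)# 2/7 ✓
(1,4)+ 4/6 ✓
(1,6)# 0/4 ✗
(2,0)+ 2/3 ✓
(2,1)# 1/6 ✗
(2,2)# 3/7 ✓
(2,3)# 2/8 ✓
(2,4)+ 5/7 ✓
(2,5)+ 6/7 ✓
(2,6)+ 3/4 ✓
(3,0)+ 3/4 ✓
(3,2)+ 4/7 ✓
(3,3)+ 6/8 ✓
(3,4)+ 6/8 ✓
(3,5)+ 7/8 ✓
(3,6)+ 4/5 ✓
(4,0)+ 2/2 ✓
(4,1)+ 4/4 ✓
(4,2)+ 4/4 ✓
(4,3)+ 5/5 ✓
(4,4)+ 4/5 ✓
(4,5)# 0/5 ✗
(4,6)+ 2/3 ✓
For instance (0,0) has only 0/2 same-type neighbors, below 1/4.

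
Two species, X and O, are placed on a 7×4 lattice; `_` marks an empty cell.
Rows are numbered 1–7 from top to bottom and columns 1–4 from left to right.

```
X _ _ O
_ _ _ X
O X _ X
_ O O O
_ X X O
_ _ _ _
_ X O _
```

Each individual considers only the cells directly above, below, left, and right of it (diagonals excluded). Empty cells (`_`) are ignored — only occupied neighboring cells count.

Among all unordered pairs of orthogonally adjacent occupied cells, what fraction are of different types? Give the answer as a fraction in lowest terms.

8/13

Scan each occupied cell's neighbors to the right and below so each pair is counted once.
From row 1: 1 unlike of 1 pairs (running 1/1).
From row 2: 0 unlike of 1 pairs (running 1/2).
From row 3: 3 unlike of 3 pairs (running 4/5).
From row 4: 2 unlike of 5 pairs (running 6/10).
From row 5: 1 unlike of 2 pairs (running 7/12).
From row 7: 1 unlike of 1 pairs (running 8/13).
Total adjacent occupied pairs: 13; unlike-type pairs: 8.
8/13 is already in lowest terms.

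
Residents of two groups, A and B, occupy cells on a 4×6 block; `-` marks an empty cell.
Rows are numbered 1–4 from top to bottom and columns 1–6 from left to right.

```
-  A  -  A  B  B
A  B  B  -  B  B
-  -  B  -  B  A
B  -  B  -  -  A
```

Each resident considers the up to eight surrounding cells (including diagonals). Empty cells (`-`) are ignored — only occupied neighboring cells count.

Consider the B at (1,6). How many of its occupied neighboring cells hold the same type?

Occupied neighbors of (1,6): (1,5)=B, (2,5)=B, (2,6)=B.
Same type (B): 3 of 3.

3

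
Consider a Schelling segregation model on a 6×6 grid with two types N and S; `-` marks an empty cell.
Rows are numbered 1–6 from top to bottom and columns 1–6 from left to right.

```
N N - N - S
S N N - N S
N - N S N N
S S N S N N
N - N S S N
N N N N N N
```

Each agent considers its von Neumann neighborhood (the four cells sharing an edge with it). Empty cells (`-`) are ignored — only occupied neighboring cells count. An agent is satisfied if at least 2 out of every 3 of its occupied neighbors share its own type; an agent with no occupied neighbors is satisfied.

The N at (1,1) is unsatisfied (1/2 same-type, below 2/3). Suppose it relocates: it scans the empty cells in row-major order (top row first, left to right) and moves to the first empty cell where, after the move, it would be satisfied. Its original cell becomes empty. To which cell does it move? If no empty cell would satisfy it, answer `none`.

(1,3)

Vacating (1,1). Empty cells in order:
  (1,3): 3/3 same-type → satisfied — stop here.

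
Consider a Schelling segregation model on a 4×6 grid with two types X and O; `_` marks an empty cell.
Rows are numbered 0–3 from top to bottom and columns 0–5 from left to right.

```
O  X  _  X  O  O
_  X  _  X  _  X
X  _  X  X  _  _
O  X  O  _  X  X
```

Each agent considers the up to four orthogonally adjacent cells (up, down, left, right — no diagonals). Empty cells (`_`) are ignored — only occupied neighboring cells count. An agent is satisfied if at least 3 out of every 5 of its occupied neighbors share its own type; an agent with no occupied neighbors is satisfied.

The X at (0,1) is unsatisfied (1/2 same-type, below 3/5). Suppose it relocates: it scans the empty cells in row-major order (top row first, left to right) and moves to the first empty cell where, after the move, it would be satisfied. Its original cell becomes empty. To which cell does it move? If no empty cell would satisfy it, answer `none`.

(0,2)

Vacating (0,1). Empty cells in order:
  (0,2): 1/1 same-type → satisfied — stop here.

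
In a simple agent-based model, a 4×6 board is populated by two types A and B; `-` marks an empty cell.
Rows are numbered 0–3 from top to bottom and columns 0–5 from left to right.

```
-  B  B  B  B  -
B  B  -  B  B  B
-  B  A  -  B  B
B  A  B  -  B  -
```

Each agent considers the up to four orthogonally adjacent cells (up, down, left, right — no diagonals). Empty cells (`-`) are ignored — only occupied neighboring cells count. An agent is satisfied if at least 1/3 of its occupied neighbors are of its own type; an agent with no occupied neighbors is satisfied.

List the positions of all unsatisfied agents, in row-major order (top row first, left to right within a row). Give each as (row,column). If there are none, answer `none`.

(0,1)B 2/2 satisfied
(0,2)B 2/2 satisfied
(0,3)B 3/3 satisfied
(0,4)B 2/2 satisfied
(1,0)B 1/1 satisfied
(1,1)B 3/3 satisfied
(1,3)B 2/2 satisfied
(1,4)B 4/4 satisfied
(1,5)B 2/2 satisfied
(2,1)B 1/3 satisfied
(2,2)A 0/2 not
(2,4)B 3/3 satisfied
(2,5)B 2/2 satisfied
(3,0)B 0/1 not
(3,1)A 0/3 not
(3,2)B 0/2 not
(3,4)B 1/1 satisfied

(2,2), (3,0), (3,1), (3,2)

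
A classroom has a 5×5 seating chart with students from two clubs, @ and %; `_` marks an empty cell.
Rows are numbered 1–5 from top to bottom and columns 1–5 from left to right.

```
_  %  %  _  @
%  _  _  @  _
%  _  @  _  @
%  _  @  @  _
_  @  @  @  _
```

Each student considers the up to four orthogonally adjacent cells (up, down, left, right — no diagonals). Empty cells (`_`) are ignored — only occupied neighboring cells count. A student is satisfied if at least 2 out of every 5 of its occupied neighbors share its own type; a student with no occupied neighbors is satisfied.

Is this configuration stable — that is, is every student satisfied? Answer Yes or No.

(1,2)% 1/1 ✓
(1,3)% 1/1 ✓
(1,5)@ 0/0 ✓
(2,1)% 1/1 ✓
(2,4)@ 0/0 ✓
(3,1)% 2/2 ✓
(3,3)@ 1/1 ✓
(3,5)@ 0/0 ✓
(4,1)% 1/1 ✓
(4,3)@ 3/3 ✓
(4,4)@ 2/2 ✓
(5,2)@ 1/1 ✓
(5,3)@ 3/3 ✓
(5,4)@ 2/2 ✓
All meet the threshold, so the configuration is stable.

Yes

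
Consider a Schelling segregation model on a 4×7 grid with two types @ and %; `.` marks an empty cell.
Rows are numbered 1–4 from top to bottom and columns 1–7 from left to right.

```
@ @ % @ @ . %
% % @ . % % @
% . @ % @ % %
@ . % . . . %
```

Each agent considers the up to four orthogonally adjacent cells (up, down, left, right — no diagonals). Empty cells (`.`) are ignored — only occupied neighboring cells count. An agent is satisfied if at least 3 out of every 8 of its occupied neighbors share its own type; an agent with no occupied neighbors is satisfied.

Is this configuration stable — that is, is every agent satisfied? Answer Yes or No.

Row 1: (1,1)@ 1/2 ok · (1,2)@ 1/3 unhappy · (1,3)% 0/3 unhappy · (1,4)@ 1/2 ok · (1,5)@ 1/2 ok · (1,7)% 0/1 unhappy
Row 2: (2,1)% 2/3 ok · (2,2)% 1/3 unhappy · (2,3)@ 1/3 unhappy · (2,5)% 1/3 unhappy · (2,6)% 2/3 ok · (2,7)@ 0/3 unhappy
Row 3: (3,1)% 1/2 ok · (3,3)@ 1/3 unhappy · (3,4)% 0/2 unhappy · (3,5)@ 0/3 unhappy · (3,6)% 2/3 ok · (3,7)% 2/3 ok
Row 4: (4,1)@ 0/1 unhappy · (4,3)% 0/1 unhappy · (4,7)% 1/1 ok
For instance (1,2) has only 1/3 same-type neighbors, below 3/8.

No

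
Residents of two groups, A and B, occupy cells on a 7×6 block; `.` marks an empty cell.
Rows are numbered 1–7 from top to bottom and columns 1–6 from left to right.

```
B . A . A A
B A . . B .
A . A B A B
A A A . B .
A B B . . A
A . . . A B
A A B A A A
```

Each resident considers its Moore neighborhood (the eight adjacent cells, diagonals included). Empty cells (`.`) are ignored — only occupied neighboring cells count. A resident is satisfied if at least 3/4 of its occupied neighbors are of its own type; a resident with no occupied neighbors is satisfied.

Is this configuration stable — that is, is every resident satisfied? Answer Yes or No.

No

Row 1: (1,1)B 1/2 not · (1,3)A 1/1 satisfied · (1,5)A 1/2 not · (1,6)A 1/2 not
Row 2: (2,1)B 1/3 not · (2,2)A 3/5 not · (2,5)B 2/5 not
Row 3: (3,1)A 3/4 satisfied · (3,3)A 3/4 satisfied · (3,4)B 2/5 not · (3,5)A 0/4 not · (3,6)B 2/3 not
Row 4: (4,1)A 3/4 satisfied · (4,2)A 5/7 not · (4,3)A 2/5 not · (4,5)B 2/4 not
Row 5: (5,1)A 3/4 satisfied · (5,2)B 1/6 not · (5,3)B 1/3 not · (5,6)A 1/3 not
Row 6: (6,1)A 3/4 satisfied · (6,5)A 4/5 satisfied · (6,6)B 0/4 not
Row 7: (7,1)A 2/2 satisfied · (7,2)A 2/3 not · (7,3)B 0/2 not · (7,4)A 2/3 not · (7,5)A 3/4 satisfied · (7,6)A 2/3 not
For instance (1,1) has only 1/2 same-type neighbors, below 3/4.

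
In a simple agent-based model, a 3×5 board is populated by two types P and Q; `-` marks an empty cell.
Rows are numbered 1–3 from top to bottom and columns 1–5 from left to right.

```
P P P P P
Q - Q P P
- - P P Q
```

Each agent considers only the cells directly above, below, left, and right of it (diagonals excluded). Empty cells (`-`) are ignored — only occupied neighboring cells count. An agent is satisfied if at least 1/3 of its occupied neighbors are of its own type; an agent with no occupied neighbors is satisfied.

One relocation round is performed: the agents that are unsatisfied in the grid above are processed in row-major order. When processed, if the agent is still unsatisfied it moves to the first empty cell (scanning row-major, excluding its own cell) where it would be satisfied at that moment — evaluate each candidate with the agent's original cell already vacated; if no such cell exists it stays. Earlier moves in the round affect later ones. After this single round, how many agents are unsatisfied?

Initially unsatisfied (in order): (2,1), (2,3), (3,5).
  (2,1) → (2,2).
  (2,3) → (2,1).
  (3,5) → (3,1).
Resulting grid:
P P P P P
Q Q - P P
Q - P P -
All satisfied now.

0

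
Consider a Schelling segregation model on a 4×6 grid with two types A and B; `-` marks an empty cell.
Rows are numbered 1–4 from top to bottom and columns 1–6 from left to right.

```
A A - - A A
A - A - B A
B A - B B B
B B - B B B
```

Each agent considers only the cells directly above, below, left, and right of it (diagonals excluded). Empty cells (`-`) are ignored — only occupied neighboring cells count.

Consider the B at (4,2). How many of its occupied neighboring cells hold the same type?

Occupied neighbors of (4,2): (3,2)=A, (4,1)=B.
Same type (B): 1 of 2.

1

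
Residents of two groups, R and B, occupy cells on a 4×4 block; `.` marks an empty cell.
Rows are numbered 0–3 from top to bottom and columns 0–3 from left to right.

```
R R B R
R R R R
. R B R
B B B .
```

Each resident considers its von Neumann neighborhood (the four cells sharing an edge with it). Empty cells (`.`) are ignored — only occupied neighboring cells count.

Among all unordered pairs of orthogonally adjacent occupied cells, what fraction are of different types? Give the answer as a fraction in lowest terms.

7/19

Scan each occupied cell's neighbors to the right and below so each pair is counted once.
From row 0: 3 unlike of 7 pairs (running 3/7).
From row 1: 1 unlike of 6 pairs (running 4/13).
From row 2: 3 unlike of 4 pairs (running 7/17).
From row 3: 0 unlike of 2 pairs (running 7/19).
Total adjacent occupied pairs: 19; unlike-type pairs: 7.
7/19 is already in lowest terms.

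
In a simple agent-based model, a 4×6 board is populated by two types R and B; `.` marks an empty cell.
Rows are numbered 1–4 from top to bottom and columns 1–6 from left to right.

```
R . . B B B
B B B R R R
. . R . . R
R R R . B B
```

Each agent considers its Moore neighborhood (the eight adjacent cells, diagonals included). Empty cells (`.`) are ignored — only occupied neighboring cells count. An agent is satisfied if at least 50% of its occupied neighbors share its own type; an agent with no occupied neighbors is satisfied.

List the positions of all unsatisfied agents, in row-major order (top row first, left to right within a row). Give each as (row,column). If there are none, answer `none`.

(1,1), (1,5), (1,6), (2,4)

Row 1: (1,1)R 0/2 unhappy · (1,4)B 2/4 ok · (1,5)B 2/5 unhappy · (1,6)B 1/3 unhappy
Row 2: (2,1)B 1/2 ok · (2,2)B 2/4 ok · (2,3)B 2/4 ok · (2,4)R 2/5 unhappy · (2,5)R 3/6 ok · (2,6)R 2/4 ok
Row 3: (3,3)R 3/5 ok · (3,6)R 2/4 ok
Row 4: (4,1)R 1/1 ok · (4,2)R 3/3 ok · (4,3)R 2/2 ok · (4,5)B 1/2 ok · (4,6)B 1/2 ok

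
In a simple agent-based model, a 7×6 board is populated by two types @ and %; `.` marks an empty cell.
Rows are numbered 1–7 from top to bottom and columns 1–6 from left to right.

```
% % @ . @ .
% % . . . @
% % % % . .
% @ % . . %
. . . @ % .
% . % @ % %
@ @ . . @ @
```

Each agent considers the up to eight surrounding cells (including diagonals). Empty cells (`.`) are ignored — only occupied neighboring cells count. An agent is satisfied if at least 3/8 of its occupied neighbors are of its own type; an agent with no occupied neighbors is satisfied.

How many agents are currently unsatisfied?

8

Row 1: (1,1)% 3/3 satisfied · (1,2)% 3/4 satisfied · (1,3)@ 0/2 not · (1,5)@ 1/1 satisfied
Row 2: (2,1)% 5/5 satisfied · (2,2)% 6/7 satisfied · (2,6)@ 1/1 satisfied
Row 3: (3,1)% 4/5 satisfied · (3,2)% 6/7 satisfied · (3,3)% 4/5 satisfied · (3,4)% 2/2 satisfied
Row 4: (4,1)% 2/3 satisfied · (4,2)@ 0/5 not · (4,3)% 3/5 satisfied · (4,6)% 1/1 satisfied
Row 5: (5,4)@ 1/5 not · (5,5)% 3/5 satisfied
Row 6: (6,1)% 0/2 not · (6,3)% 0/3 not · (6,4)@ 2/5 satisfied · (6,5)% 2/6 not · (6,6)% 2/4 satisfied
Row 7: (7,1)@ 1/2 satisfied · (7,2)@ 1/3 not · (7,5)@ 2/4 satisfied · (7,6)@ 1/3 not
Unsatisfied: (1,3), (4,2), (5,4), (6,1), (6,3), (6,5), (7,2), (7,6) — 8 in total.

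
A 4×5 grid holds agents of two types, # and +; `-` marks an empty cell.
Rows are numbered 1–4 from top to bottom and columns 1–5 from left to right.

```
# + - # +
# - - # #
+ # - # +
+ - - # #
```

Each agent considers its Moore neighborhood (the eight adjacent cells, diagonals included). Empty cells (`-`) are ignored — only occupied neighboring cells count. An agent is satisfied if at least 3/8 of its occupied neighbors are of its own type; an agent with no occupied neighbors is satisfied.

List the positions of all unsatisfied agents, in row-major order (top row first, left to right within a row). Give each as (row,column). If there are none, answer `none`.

(1,2), (1,5), (3,1), (3,2), (3,5)

(1,1)# 1/2 ok
(1,2)+ 0/2 unhappy
(1,4)# 2/3 ok
(1,5)+ 0/3 unhappy
(2,1)# 2/4 ok
(2,4)# 3/5 ok
(2,5)# 3/5 ok
(3,1)+ 1/3 unhappy
(3,2)# 1/3 unhappy
(3,4)# 4/5 ok
(3,5)+ 0/5 unhappy
(4,1)+ 1/2 ok
(4,4)# 2/3 ok
(4,5)# 2/3 ok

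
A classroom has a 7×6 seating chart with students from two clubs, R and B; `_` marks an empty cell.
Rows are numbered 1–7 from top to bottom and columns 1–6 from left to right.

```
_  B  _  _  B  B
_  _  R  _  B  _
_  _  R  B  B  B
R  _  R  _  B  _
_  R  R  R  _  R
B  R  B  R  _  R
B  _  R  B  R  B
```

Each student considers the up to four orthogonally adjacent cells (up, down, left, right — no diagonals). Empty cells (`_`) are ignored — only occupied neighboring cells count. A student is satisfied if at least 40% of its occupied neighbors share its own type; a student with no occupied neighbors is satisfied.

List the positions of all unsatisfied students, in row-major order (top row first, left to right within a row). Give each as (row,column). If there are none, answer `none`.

(1,2)B 0/0 ok
(1,5)B 2/2 ok
(1,6)B 1/1 ok
(2,3)R 1/1 ok
(2,5)B 2/2 ok
(3,3)R 2/3 ok
(3,4)B 1/2 ok
(3,5)B 4/4 ok
(3,6)B 1/1 ok
(4,1)R 0/0 ok
(4,3)R 2/2 ok
(4,5)B 1/1 ok
(5,2)R 2/2 ok
(5,3)R 3/4 ok
(5,4)R 2/2 ok
(5,6)R 1/1 ok
(6,1)B 1/2 ok
(6,2)R 1/3 unhappy
(6,3)B 0/4 unhappy
(6,4)R 1/3 unhappy
(6,6)R 1/2 ok
(7,1)B 1/1 ok
(7,3)R 0/2 unhappy
(7,4)B 0/3 unhappy
(7,5)R 0/2 unhappy
(7,6)B 0/2 unhappy

(6,2), (6,3), (6,4), (7,3), (7,4), (7,5), (7,6)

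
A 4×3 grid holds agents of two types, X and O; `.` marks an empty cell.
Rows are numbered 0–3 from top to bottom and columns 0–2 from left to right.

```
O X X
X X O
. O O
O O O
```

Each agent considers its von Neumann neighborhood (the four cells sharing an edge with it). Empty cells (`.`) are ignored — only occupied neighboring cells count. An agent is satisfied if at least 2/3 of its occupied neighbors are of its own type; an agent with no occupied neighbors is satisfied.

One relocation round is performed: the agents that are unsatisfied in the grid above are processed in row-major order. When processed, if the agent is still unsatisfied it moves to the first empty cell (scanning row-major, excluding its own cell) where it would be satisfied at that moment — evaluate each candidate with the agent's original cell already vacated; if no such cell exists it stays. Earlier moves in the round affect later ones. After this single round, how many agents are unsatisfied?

Initially unsatisfied (in order): (0,0), (0,2), (1,0), (1,1), (1,2).
  (0,0) → (2,0).
  (0,2) → (0,0).
  (1,0): now satisfied by earlier moves; stays.
  (1,1): no empty cell satisfies it; stays.
  (1,2): no empty cell satisfies it; stays.
Resulting grid:
X X .
X X O
O O O
O O O
Unsatisfied now: (1,1), (1,2).

2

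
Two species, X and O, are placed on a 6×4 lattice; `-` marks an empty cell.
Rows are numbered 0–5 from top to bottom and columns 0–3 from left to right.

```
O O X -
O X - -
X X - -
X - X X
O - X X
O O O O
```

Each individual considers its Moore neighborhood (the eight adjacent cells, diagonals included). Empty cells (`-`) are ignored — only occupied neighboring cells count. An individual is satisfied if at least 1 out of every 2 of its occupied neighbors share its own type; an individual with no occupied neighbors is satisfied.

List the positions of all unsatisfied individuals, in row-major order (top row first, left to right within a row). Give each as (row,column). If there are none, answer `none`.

Row 0: (0,0)O 2/3 ✓ · (0,1)O 2/4 ✓ · (0,2)X 1/2 ✓
Row 1: (1,0)O 2/5 ✗ · (1,1)X 3/6 ✓
Row 2: (2,0)X 3/4 ✓ · (2,1)X 4/5 ✓
Row 3: (3,0)X 2/3 ✓ · (3,2)X 4/4 ✓ · (3,3)X 3/3 ✓
Row 4: (4,0)O 2/3 ✓ · (4,2)X 3/6 ✓ · (4,3)X 3/5 ✓
Row 5: (5,0)O 2/2 ✓ · (5,1)O 3/4 ✓ · (5,2)O 2/4 ✓ · (5,3)O 1/3 ✗

(1,0), (5,3)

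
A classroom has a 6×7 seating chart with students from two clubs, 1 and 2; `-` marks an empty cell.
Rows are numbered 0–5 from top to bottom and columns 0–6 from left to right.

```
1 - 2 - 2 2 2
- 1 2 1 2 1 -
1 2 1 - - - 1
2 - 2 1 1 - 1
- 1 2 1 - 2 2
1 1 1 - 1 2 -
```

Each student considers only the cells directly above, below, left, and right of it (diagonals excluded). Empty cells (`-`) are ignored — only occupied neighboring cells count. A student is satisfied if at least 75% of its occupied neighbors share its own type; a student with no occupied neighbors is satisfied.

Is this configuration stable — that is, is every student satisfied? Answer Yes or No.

(0,0)1 0/0 ok
(0,2)2 1/1 ok
(0,4)2 2/2 ok
(0,5)2 2/3 unhappy
(0,6)2 1/1 ok
(1,1)1 0/2 unhappy
(1,2)2 1/4 unhappy
(1,3)1 0/2 unhappy
(1,4)2 1/3 unhappy
(1,5)1 0/2 unhappy
(2,0)1 0/2 unhappy
(2,1)2 0/3 unhappy
(2,2)1 0/3 unhappy
(2,6)1 1/1 ok
(3,0)2 0/1 unhappy
(3,2)2 1/3 unhappy
(3,3)1 2/3 unhappy
(3,4)1 1/1 ok
(3,6)1 1/2 unhappy
(4,1)1 1/2 unhappy
(4,2)2 1/4 unhappy
(4,3)1 1/2 unhappy
(4,5)2 2/2 ok
(4,6)2 1/2 unhappy
(5,0)1 1/1 ok
(5,1)1 3/3 ok
(5,2)1 1/2 unhappy
(5,4)1 0/1 unhappy
(5,5)2 1/2 unhappy
For instance (0,5) has only 2/3 same-type neighbors, below 3/4.

No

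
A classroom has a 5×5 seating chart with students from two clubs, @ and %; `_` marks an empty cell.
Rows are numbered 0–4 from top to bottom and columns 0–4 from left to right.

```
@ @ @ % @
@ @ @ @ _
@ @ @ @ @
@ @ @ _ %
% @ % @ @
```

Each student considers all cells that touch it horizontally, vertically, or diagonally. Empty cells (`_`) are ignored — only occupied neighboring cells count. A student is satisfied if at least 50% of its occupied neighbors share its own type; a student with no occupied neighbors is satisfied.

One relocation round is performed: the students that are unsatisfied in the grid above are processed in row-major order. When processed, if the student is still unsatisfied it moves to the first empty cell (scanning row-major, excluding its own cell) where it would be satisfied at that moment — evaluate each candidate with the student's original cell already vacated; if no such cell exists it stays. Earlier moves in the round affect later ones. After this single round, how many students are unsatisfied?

Initially unsatisfied (in order): (0,3), (3,4), (4,0), (4,2).
  (0,3): no empty cell satisfies it; stays.
  (3,4): no empty cell satisfies it; stays.
  (4,0): no empty cell satisfies it; stays.
  (4,2): no empty cell satisfies it; stays.
Resulting grid:
@ @ @ % @
@ @ @ @ _
@ @ @ @ @
@ @ @ _ %
% @ % @ @
Unsatisfied now: (0,3), (3,4), (4,0), (4,2).

4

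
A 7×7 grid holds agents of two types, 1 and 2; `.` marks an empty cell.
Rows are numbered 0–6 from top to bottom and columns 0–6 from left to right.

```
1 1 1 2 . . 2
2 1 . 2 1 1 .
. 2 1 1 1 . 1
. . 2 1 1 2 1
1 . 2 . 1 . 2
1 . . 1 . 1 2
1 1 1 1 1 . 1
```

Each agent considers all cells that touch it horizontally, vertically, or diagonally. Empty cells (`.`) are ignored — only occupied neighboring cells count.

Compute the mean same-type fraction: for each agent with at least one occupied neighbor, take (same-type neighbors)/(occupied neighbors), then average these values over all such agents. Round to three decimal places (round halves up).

(0,0)1 2/3
(0,1)1 3/4
(0,2)1 2/4
(0,3)2 1/3
(0,6)2 0/1
(1,0)2 1/4
(1,1)1 4/6
(1,3)2 1/6
(1,4)1 3/5
(1,5)1 3/4
(2,1)2 2/4
(2,2)1 3/6
(2,3)1 5/7
(2,4)1 5/7
(2,6)1 2/3
(3,2)2 2/5
(3,3)1 5/7
(3,4)1 4/5
(3,5)2 1/6
(3,6)1 1/3
(4,0)1 1/1
(4,2)2 1/3
(4,4)1 4/5
(4,6)2 2/4
(5,0)1 3/3
(5,3)1 4/5
(5,5)1 3/5
(5,6)2 1/3
(6,0)1 2/2
(6,1)1 3/3
(6,2)1 3/3
(6,3)1 3/3
(6,4)1 3/3
(6,6)1 1/2
Sum over 34 agents: 2/3 + 3/4 + 2/4 + 1/3 + 0/1 + 1/4 + 4/6 + 1/6 + 3/5 + 3/4 + 2/4 + 3/6 + 5/7 + 5/7 + 2/3 + 2/5 + 5/7 + 4/5 + 1/6 + 1/3 + 1/1 + 1/3 + 4/5 + 2/4 + 3/3 + 4/5 + 3/5 + 1/3 + 2/2 + 3/3 + 3/3 + 3/3 + 3/3 + 1/2 = 1769/84; mean = 1769/84 ÷ 34 = 1769/2856 = 0.619397… → 0.619.

0.619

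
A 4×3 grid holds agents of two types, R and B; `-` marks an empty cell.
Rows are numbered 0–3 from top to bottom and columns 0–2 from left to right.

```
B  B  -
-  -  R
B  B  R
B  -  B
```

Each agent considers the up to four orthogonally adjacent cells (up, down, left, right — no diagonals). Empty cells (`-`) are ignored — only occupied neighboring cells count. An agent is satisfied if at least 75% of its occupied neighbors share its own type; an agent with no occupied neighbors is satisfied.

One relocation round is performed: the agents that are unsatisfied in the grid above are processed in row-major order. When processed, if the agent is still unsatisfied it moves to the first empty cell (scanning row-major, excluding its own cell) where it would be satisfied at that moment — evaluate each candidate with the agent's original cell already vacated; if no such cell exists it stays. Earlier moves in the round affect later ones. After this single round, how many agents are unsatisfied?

Initially unsatisfied (in order): (2,1), (2,2), (3,2).
  (2,1) → (1,0).
  (2,2): no empty cell satisfies it; stays.
  (3,2) → (3,1).
Resulting grid:
B B -
B - R
B - R
B B -
All satisfied now.

0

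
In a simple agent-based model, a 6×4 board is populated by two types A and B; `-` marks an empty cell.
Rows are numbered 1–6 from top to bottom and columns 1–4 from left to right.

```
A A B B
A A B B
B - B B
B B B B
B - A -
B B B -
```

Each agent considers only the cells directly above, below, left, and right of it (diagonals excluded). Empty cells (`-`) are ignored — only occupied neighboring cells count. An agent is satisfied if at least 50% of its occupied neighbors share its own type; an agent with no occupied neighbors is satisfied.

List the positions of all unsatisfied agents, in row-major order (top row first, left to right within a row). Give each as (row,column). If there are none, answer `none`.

(5,3)

(1,1)A 2/2 ✓
(1,2)A 2/3 ✓
(1,3)B 2/3 ✓
(1,4)B 2/2 ✓
(2,1)A 2/3 ✓
(2,2)A 2/3 ✓
(2,3)B 3/4 ✓
(2,4)B 3/3 ✓
(3,1)B 1/2 ✓
(3,3)B 3/3 ✓
(3,4)B 3/3 ✓
(4,1)B 3/3 ✓
(4,2)B 2/2 ✓
(4,3)B 3/4 ✓
(4,4)B 2/2 ✓
(5,1)B 2/2 ✓
(5,3)A 0/2 ✗
(6,1)B 2/2 ✓
(6,2)B 2/2 ✓
(6,3)B 1/2 ✓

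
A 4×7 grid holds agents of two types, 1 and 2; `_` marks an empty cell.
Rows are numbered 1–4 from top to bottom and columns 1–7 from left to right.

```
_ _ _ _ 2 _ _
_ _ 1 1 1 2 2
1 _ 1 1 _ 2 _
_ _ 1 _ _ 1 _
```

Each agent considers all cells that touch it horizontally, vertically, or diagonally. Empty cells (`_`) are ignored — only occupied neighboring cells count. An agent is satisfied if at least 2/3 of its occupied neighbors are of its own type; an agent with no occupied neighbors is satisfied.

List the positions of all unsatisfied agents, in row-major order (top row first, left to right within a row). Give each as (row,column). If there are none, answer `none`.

(1,5), (2,5), (3,6), (4,6)

Row 1: (1,5)2 1/3 unhappy
Row 2: (2,3)1 3/3 ok · (2,4)1 4/5 ok · (2,5)1 2/5 unhappy · (2,6)2 3/4 ok · (2,7)2 2/2 ok
Row 3: (3,1)1 0/0 ok · (3,3)1 4/4 ok · (3,4)1 5/5 ok · (3,6)2 2/4 unhappy
Row 4: (4,3)1 2/2 ok · (4,6)1 0/1 unhappy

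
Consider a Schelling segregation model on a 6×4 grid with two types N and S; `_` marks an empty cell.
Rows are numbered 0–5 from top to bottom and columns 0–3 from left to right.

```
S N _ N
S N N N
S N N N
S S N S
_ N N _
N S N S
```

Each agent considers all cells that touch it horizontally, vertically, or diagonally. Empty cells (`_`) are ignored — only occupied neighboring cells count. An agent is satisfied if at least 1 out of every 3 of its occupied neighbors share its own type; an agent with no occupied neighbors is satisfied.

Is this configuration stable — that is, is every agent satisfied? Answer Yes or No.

(0,0)S 1/3 ok
(0,1)N 2/4 ok
(0,3)N 2/2 ok
(1,0)S 2/5 ok
(1,1)N 4/7 ok
(1,2)N 7/7 ok
(1,3)N 4/4 ok
(2,0)S 3/5 ok
(2,1)N 4/8 ok
(2,2)N 6/8 ok
(2,3)N 4/5 ok
(3,0)S 2/4 ok
(3,1)S 2/7 unhappy
(3,2)N 5/7 ok
(3,3)S 0/4 unhappy
(4,1)N 4/7 ok
(4,2)N 3/7 ok
(5,0)N 1/2 ok
(5,1)S 0/4 unhappy
(5,2)N 2/4 ok
(5,3)S 0/2 unhappy
For instance (3,1) has only 2/7 same-type neighbors, below 1/3.

No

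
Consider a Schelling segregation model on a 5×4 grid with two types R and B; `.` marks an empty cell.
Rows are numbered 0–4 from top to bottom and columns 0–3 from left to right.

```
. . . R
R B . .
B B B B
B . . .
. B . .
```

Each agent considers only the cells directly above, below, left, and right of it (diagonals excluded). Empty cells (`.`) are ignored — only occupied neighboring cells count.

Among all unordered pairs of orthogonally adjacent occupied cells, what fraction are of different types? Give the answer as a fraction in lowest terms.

Scan each occupied cell's neighbors to the right and below so each pair is counted once.
From row 1: 2 unlike of 3 pairs (running 2/3).
From row 2: 0 unlike of 4 pairs (running 2/7).
Total adjacent occupied pairs: 7; unlike-type pairs: 2.
2/7 is already in lowest terms.

2/7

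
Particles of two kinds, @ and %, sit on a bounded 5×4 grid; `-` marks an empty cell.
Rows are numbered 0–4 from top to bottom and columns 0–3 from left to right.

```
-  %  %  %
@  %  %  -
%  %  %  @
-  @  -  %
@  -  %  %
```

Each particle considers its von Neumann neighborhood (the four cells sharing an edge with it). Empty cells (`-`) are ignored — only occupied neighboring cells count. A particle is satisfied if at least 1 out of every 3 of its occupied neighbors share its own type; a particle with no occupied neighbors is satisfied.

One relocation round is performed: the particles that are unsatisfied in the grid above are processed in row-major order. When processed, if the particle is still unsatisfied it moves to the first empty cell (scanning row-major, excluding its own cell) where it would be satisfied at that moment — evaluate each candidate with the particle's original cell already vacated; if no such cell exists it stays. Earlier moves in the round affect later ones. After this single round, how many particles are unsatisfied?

0

Initially unsatisfied (in order): (1,0), (2,3), (3,1).
  (1,0) → (1,3).
  (2,3): now satisfied by earlier moves; stays.
  (3,1) → (3,0).
Resulting grid:
- % % %
- % % @
% % % @
@ - - %
@ - % %
All satisfied now.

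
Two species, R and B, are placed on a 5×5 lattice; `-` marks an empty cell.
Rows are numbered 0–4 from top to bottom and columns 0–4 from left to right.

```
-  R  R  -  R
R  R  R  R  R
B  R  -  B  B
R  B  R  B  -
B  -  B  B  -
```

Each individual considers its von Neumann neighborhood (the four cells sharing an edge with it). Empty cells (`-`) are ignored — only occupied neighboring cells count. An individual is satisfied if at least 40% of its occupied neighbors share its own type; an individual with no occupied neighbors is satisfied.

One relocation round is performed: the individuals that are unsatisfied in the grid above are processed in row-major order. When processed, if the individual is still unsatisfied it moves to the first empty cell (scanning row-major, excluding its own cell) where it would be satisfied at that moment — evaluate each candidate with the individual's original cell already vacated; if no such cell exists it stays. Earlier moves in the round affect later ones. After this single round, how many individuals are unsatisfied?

0

Initially unsatisfied (in order): (2,0), (2,1), (3,0), (3,1), (3,2), (4,0).
  (2,0) → (3,4).
  (2,1): now satisfied by earlier moves; stays.
  (3,0) → (0,0).
  (3,1) → (3,0).
  (3,2) → (0,3).
  (4,0): now satisfied by earlier moves; stays.
Resulting grid:
R R R R R
R R R R R
- R - B B
B - - B B
B - B B -
All satisfied now.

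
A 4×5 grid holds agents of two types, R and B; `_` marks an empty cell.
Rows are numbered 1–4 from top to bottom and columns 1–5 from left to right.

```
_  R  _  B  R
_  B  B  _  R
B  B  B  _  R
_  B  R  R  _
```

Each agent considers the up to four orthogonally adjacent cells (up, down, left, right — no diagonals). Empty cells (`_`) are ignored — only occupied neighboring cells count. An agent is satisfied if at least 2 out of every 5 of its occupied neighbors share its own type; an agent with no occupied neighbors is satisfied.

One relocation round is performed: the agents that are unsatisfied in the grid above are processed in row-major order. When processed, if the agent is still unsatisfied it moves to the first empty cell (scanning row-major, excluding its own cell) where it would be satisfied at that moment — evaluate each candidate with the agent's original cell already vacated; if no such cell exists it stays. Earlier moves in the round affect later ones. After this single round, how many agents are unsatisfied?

Initially unsatisfied (in order): (1,2), (1,4), (4,3).
  (1,2) → (1,1).
  (1,4) → (1,2).
  (4,3) → (1,4).
Resulting grid:
R B _ R R
_ B B _ R
B B B _ R
_ B _ R _
Unsatisfied now: (1,1).

1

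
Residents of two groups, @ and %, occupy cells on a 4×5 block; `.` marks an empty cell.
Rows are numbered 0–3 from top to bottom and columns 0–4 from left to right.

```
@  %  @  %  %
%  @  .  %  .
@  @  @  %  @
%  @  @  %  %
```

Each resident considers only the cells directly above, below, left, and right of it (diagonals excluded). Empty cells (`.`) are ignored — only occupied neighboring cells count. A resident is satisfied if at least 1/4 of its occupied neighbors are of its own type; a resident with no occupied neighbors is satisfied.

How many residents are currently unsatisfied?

Row 0: (0,0)@ 0/2 ✗ · (0,1)% 0/3 ✗ · (0,2)@ 0/2 ✗ · (0,3)% 2/3 ✓ · (0,4)% 1/1 ✓
Row 1: (1,0)% 0/3 ✗ · (1,1)@ 1/3 ✓ · (1,3)% 2/2 ✓
Row 2: (2,0)@ 1/3 ✓ · (2,1)@ 4/4 ✓ · (2,2)@ 2/3 ✓ · (2,3)% 2/4 ✓ · (2,4)@ 0/2 ✗
Row 3: (3,0)% 0/2 ✗ · (3,1)@ 2/3 ✓ · (3,2)@ 2/3 ✓ · (3,3)% 2/3 ✓ · (3,4)% 1/2 ✓
Unsatisfied: (0,0), (0,1), (0,2), (1,0), (2,4), (3,0) — 6 in total.

6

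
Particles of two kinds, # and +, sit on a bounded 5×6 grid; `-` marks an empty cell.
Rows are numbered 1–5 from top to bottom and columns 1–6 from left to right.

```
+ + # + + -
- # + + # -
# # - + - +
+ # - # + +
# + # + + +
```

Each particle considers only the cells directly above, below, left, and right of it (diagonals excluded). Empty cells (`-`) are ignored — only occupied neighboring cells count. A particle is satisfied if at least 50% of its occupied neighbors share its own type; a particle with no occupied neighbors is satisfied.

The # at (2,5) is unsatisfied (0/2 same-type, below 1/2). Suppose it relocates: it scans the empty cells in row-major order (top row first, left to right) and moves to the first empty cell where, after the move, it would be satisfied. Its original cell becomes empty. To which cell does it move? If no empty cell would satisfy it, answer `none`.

Vacating (2,5). Empty cells in order:
  (1,6): 0/1 same-type → still unsatisfied.
  (2,1): 2/3 same-type → satisfied — stop here.

(2,1)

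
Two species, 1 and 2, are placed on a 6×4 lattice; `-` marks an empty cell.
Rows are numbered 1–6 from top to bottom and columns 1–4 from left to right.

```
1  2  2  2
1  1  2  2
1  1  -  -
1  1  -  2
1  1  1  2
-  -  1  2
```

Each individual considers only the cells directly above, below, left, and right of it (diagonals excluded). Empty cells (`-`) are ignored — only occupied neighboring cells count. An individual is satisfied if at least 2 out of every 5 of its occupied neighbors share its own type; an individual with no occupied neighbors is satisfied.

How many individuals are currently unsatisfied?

(1,1)1 1/2 ok
(1,2)2 1/3 unhappy
(1,3)2 3/3 ok
(1,4)2 2/2 ok
(2,1)1 3/3 ok
(2,2)1 2/4 ok
(2,3)2 2/3 ok
(2,4)2 2/2 ok
(3,1)1 3/3 ok
(3,2)1 3/3 ok
(4,1)1 3/3 ok
(4,2)1 3/3 ok
(4,4)2 1/1 ok
(5,1)1 2/2 ok
(5,2)1 3/3 ok
(5,3)1 2/3 ok
(5,4)2 2/3 ok
(6,3)1 1/2 ok
(6,4)2 1/2 ok
Unsatisfied: (1,2) — 1 in total.

1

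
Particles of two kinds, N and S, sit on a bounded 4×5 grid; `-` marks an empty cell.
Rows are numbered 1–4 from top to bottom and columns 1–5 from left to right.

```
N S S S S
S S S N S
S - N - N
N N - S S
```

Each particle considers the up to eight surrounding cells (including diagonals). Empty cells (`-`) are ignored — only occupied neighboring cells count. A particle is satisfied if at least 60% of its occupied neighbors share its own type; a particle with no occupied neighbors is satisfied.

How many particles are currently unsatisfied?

9

(1,1)N 0/3 not
(1,2)S 4/5 satisfied
(1,3)S 4/5 satisfied
(1,4)S 4/5 satisfied
(1,5)S 2/3 satisfied
(2,1)S 3/4 satisfied
(2,2)S 5/7 satisfied
(2,3)S 4/6 satisfied
(2,4)N 2/7 not
(2,5)S 2/4 not
(3,1)S 2/4 not
(3,3)N 2/5 not
(3,5)N 1/4 not
(4,1)N 1/2 not
(4,2)N 2/3 satisfied
(4,4)S 1/3 not
(4,5)S 1/2 not
Unsatisfied: (1,1), (2,4), (2,5), (3,1), (3,3), (3,5), (4,1), (4,4), (4,5) — 9 in total.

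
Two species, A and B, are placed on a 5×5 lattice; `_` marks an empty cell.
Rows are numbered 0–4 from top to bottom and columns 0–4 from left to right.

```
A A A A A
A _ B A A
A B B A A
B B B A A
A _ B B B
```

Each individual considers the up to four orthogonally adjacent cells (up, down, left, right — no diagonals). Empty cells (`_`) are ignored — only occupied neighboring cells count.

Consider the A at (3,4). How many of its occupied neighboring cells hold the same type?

Occupied neighbors of (3,4): (2,4)=A, (4,4)=B, (3,3)=A.
Same type (A): 2 of 3.

2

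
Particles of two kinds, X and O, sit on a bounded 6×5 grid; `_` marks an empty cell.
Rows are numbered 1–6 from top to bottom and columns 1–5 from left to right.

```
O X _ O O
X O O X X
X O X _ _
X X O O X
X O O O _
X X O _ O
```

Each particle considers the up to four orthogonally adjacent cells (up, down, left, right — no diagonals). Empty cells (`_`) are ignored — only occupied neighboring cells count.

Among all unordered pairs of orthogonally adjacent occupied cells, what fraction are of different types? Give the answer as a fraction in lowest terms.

Scan each occupied cell's neighbors to the right and below so each pair is counted once.
From row 1: 5 unlike of 6 pairs (running 5/6).
From row 2: 3 unlike of 7 pairs (running 8/13).
From row 3: 4 unlike of 5 pairs (running 12/18).
From row 4: 3 unlike of 8 pairs (running 15/26).
From row 5: 2 unlike of 6 pairs (running 17/32).
From row 6: 1 unlike of 2 pairs (running 18/34).
Total adjacent occupied pairs: 34; unlike-type pairs: 18.
18/34 reduces to 9/17.

9/17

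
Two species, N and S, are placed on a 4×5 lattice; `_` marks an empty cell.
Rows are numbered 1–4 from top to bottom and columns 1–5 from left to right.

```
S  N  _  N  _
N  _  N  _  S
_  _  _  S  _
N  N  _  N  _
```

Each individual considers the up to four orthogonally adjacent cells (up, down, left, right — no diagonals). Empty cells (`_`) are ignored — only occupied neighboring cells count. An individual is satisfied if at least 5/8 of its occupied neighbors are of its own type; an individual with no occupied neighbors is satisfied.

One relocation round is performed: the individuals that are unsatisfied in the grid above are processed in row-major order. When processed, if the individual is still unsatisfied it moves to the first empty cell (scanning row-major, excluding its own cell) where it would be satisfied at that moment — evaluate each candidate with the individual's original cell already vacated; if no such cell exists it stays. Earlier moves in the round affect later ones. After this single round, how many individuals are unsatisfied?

Initially unsatisfied (in order): (1,1), (1,2), (2,1), (3,4), (4,4).
  (1,1) → (3,5).
  (1,2): now satisfied by earlier moves; stays.
  (2,1): now satisfied by earlier moves; stays.
  (3,4): no empty cell satisfies it; stays.
  (4,4) → (1,1).
Resulting grid:
N N _ N _
N _ N _ S
_ _ _ S S
N N _ _ _
All satisfied now.

0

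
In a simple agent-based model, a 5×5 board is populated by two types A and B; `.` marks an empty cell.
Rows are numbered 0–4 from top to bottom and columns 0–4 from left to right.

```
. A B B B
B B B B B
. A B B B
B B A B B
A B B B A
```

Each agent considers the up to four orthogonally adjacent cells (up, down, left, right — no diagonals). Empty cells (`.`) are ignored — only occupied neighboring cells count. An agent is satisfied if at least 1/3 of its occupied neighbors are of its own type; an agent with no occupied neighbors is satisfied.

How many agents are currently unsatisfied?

Row 0: (0,1)A 0/2 not · (0,2)B 2/3 satisfied · (0,3)B 3/3 satisfied · (0,4)B 2/2 satisfied
Row 1: (1,0)B 1/1 satisfied · (1,1)B 2/4 satisfied · (1,2)B 4/4 satisfied · (1,3)B 4/4 satisfied · (1,4)B 3/3 satisfied
Row 2: (2,1)A 0/3 not · (2,2)B 2/4 satisfied · (2,3)B 4/4 satisfied · (2,4)B 3/3 satisfied
Row 3: (3,0)B 1/2 satisfied · (3,1)B 2/4 satisfied · (3,2)A 0/4 not · (3,3)B 3/4 satisfied · (3,4)B 2/3 satisfied
Row 4: (4,0)A 0/2 not · (4,1)B 2/3 satisfied · (4,2)B 2/3 satisfied · (4,3)B 2/3 satisfied · (4,4)A 0/2 not
Unsatisfied: (0,1), (2,1), (3,2), (4,0), (4,4) — 5 in total.

5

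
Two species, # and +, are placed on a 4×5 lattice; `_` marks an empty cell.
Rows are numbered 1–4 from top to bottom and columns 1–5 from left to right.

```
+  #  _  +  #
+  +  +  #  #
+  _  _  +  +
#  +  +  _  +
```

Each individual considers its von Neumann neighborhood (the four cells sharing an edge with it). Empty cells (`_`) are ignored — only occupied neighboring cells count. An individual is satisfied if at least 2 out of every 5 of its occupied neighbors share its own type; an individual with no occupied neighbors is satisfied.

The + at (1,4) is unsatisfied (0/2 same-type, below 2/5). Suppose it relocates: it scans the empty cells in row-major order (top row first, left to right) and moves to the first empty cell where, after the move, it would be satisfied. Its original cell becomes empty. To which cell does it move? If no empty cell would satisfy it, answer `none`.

(1,3)

Vacating (1,4). Empty cells in order:
  (1,3): 1/2 same-type → satisfied — stop here.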